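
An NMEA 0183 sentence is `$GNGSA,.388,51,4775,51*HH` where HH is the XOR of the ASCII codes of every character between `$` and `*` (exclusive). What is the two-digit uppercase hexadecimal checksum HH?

40

XOR the ASCII codes of the payload characters:
  'G' = 0x47 → acc = 0x47
  'N' = 0x4E → acc = 0x09
  'G' = 0x47 → acc = 0x4E
  'S' = 0x53 → acc = 0x1D
  'A' = 0x41 → acc = 0x5C
  ',' = 0x2C → acc = 0x70
  '.' = 0x2E → acc = 0x5E
  '3' = 0x33 → acc = 0x6D
  '8' = 0x38 → acc = 0x55
  '8' = 0x38 → acc = 0x6D
  ',' = 0x2C → acc = 0x41
  '5' = 0x35 → acc = 0x74
  '1' = 0x31 → acc = 0x45
  ',' = 0x2C → acc = 0x69
  '4' = 0x34 → acc = 0x5D
  '7' = 0x37 → acc = 0x6A
  '7' = 0x37 → acc = 0x5D
  '5' = 0x35 → acc = 0x68
  ',' = 0x2C → acc = 0x44
  '5' = 0x35 → acc = 0x71
  '1' = 0x31 → acc = 0x40
Checksum = 0x40.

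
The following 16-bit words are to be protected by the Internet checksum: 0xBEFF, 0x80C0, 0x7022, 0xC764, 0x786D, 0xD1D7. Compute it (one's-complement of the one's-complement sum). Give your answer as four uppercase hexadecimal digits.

3E73

One's-complement addition (fold any carry out of bit 15 back into bit 0):
  0xBEFF + 0x80C0 = 0x13FBF → wrap carry → 0x3FC0
  0x3FC0 + 0x7022 = 0x0AFE2
  0xAFE2 + 0xC764 = 0x17746 → wrap carry → 0x7747
  0x7747 + 0x786D = 0x0EFB4
  0xEFB4 + 0xD1D7 = 0x1C18B → wrap carry → 0xC18C
One's-complement sum = 0xC18C.
Checksum = ~0xC18C & 0xFFFF = 0x3E73.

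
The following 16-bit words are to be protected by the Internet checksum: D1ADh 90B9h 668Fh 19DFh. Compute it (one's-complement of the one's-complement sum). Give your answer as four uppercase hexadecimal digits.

1D2A

One's-complement addition (fold any carry out of bit 15 back into bit 0):
  0xD1AD + 0x90B9 = 0x16266 → wrap carry → 0x6267
  0x6267 + 0x668F = 0x0C8F6
  0xC8F6 + 0x19DF = 0x0E2D5
One's-complement sum = 0xE2D5.
Checksum = ~0xE2D5 & 0xFFFF = 0x1D2A.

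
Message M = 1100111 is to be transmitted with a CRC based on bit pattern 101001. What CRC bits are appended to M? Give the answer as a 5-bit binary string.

01010

Append 5 zeros: 110011100000. Divide by 101001 (XOR where the leading bit is 1):
  pos 0: 110011 XOR 101001 = 011010
  pos 1: 110101 XOR 101001 = 011100
  pos 2: 111000 XOR 101001 = 010001
  pos 3: 100010 XOR 101001 = 001011
  pos 5: 101100 XOR 101001 = 000101
Remainder (last 5 bits) = 01010. This is the CRC / FCS.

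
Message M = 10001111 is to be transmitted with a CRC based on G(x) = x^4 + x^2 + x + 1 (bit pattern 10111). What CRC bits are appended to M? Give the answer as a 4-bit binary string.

Append 4 zeros: 100011110000. Divide by 10111 (XOR where the leading bit is 1):
  pos 0: 10001 XOR 10111 = 00110
  pos 2: 11011 XOR 10111 = 01100
  pos 3: 11001 XOR 10111 = 01110
  pos 4: 11100 XOR 10111 = 01011
  pos 5: 10110 XOR 10111 = 00001
Remainder (last 4 bits) = 0100. This is the CRC / FCS.

0100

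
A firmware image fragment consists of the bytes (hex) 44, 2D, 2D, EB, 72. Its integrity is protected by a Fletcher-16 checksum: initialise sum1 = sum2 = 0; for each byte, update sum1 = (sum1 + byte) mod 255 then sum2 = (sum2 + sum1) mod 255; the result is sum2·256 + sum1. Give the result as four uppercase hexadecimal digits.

Running sums (mod 255):
  after byte 0 (44): sum1=68, sum2=68
  after byte 1 (2D): sum1=113, sum2=181
  after byte 2 (2D): sum1=158, sum2=84
  after byte 3 (EB): sum1=138, sum2=222
  after byte 4 (72): sum1=252, sum2=219
Checksum = sum2·256 + sum1 = 219·256 + 252 = 56316 = 0xDBFC.

DBFC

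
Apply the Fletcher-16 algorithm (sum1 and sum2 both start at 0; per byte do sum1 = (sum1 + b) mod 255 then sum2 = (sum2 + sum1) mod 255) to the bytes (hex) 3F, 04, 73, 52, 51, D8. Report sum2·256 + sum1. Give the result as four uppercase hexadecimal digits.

CF33

Running sums (mod 255):
  after byte 0 (3F): sum1=63, sum2=63
  after byte 1 (04): sum1=67, sum2=130
  after byte 2 (73): sum1=182, sum2=57
  after byte 3 (52): sum1=9, sum2=66
  after byte 4 (51): sum1=90, sum2=156
  after byte 5 (D8): sum1=51, sum2=207
Checksum = sum2·256 + sum1 = 207·256 + 51 = 53043 = 0xCF33.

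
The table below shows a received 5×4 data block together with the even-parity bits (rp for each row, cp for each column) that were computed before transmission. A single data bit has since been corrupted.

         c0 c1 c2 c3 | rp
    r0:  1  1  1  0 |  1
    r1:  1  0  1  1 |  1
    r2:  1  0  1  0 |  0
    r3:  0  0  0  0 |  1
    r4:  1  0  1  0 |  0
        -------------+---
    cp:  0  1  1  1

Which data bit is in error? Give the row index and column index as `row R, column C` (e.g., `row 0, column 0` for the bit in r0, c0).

row 3, column 2

Recompute each row's even parity and compare to rp:
  r0: data parity 1, sent rp 1 → ok
  r1: data parity 1, sent rp 1 → ok
  r2: data parity 0, sent rp 0 → ok
  r3: data parity 0, sent rp 1 → mismatch
  r4: data parity 0, sent rp 0 → ok
Recompute each column's even parity and compare to cp:
  c0: data parity 0, sent cp 0 → ok
  c1: data parity 1, sent cp 1 → ok
  c2: data parity 0, sent cp 1 → mismatch
  c3: data parity 1, sent cp 1 → ok
Exactly one row (r3) and one column (c2) fail → the flipped bit is at their intersection.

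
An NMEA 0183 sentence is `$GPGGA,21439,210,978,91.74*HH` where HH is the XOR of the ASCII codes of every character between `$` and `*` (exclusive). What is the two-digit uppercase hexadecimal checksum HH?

4B

XOR the ASCII codes of the payload characters:
  'G' = 0x47 → acc = 0x47
  'P' = 0x50 → acc = 0x17
  'G' = 0x47 → acc = 0x50
  'G' = 0x47 → acc = 0x17
  'A' = 0x41 → acc = 0x56
  ',' = 0x2C → acc = 0x7A
  '2' = 0x32 → acc = 0x48
  '1' = 0x31 → acc = 0x79
  '4' = 0x34 → acc = 0x4D
  '3' = 0x33 → acc = 0x7E
  '9' = 0x39 → acc = 0x47
  ',' = 0x2C → acc = 0x6B
  '2' = 0x32 → acc = 0x59
  '1' = 0x31 → acc = 0x68
  '0' = 0x30 → acc = 0x58
  ',' = 0x2C → acc = 0x74
  '9' = 0x39 → acc = 0x4D
  '7' = 0x37 → acc = 0x7A
  '8' = 0x38 → acc = 0x42
  ',' = 0x2C → acc = 0x6E
  '9' = 0x39 → acc = 0x57
  '1' = 0x31 → acc = 0x66
  '.' = 0x2E → acc = 0x48
  '7' = 0x37 → acc = 0x7F
  '4' = 0x34 → acc = 0x4B
Checksum = 0x4B.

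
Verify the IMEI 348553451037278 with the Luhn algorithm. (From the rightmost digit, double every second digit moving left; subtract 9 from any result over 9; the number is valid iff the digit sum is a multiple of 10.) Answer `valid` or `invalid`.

From the right, keep odd positions and double even positions (subtract 9 from any doubled value over 9):
  doubled (positions 2,4,...): 5 5 0 1 6 1 8 → sum 26
  kept (positions 1,3,...): 8 2 3 1 4 5 8 3 → sum 34
Total = 60.
60 mod 10 = 0, so the number is valid.

valid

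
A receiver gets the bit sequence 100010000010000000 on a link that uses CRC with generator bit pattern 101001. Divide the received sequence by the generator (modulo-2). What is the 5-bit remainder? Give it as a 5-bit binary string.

Modulo-2 division of 100010000010000000 by 101001:
  pos 0: 100010 XOR 101001 = 001011
  pos 2: 101100 XOR 101001 = 000101
  pos 5: 101001 XOR 101001 = 000000
Remainder = 00000 (zero — the frame passes the CRC check).

00000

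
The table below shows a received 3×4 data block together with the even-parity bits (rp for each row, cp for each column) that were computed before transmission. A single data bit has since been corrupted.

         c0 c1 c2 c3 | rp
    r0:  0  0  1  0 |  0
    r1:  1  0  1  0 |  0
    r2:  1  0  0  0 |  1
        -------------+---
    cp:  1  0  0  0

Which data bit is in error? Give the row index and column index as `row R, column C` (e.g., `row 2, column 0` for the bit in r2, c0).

Recompute each row's even parity and compare to rp:
  r0: data parity 1, sent rp 0 → mismatch
  r1: data parity 0, sent rp 0 → ok
  r2: data parity 1, sent rp 1 → ok
Recompute each column's even parity and compare to cp:
  c0: data parity 0, sent cp 1 → mismatch
  c1: data parity 0, sent cp 0 → ok
  c2: data parity 0, sent cp 0 → ok
  c3: data parity 0, sent cp 0 → ok
Exactly one row (r0) and one column (c0) fail → the flipped bit is at their intersection.

row 0, column 0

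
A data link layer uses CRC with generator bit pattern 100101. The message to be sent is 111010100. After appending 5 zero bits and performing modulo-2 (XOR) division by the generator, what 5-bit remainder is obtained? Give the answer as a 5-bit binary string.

Append 5 zeros: 11101010000000. Divide by 100101 (XOR where the leading bit is 1):
  pos 0: 111010 XOR 100101 = 011111
  pos 1: 111111 XOR 100101 = 011010
  pos 2: 110100 XOR 100101 = 010001
  pos 3: 100010 XOR 100101 = 000111
  pos 6: 111000 XOR 100101 = 011101
  pos 7: 111010 XOR 100101 = 011111
  pos 8: 111110 XOR 100101 = 011011
Remainder (last 5 bits) = 11011. This is the CRC / FCS.

11011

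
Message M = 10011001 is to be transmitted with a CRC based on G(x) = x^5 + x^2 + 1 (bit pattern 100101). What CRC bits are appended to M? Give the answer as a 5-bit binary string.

Append 5 zeros: 1001100100000. Divide by 100101 (XOR where the leading bit is 1):
  pos 0: 100110 XOR 100101 = 000011
  pos 4: 110100 XOR 100101 = 010001
  pos 5: 100010 XOR 100101 = 000111
Remainder (last 5 bits) = 11100. This is the CRC / FCS.

11100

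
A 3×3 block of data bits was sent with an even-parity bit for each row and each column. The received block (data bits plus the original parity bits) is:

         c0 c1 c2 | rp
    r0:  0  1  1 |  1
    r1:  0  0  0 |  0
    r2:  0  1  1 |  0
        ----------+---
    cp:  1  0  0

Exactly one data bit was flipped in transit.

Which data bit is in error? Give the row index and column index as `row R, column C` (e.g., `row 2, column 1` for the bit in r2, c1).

row 0, column 0

Recompute each row's even parity and compare to rp:
  r0: data parity 0, sent rp 1 → mismatch
  r1: data parity 0, sent rp 0 → ok
  r2: data parity 0, sent rp 0 → ok
Recompute each column's even parity and compare to cp:
  c0: data parity 0, sent cp 1 → mismatch
  c1: data parity 0, sent cp 0 → ok
  c2: data parity 0, sent cp 0 → ok
Exactly one row (r0) and one column (c0) fail → the flipped bit is at their intersection.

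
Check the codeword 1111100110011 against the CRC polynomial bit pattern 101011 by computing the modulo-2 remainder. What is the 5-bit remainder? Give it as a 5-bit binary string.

Modulo-2 division of 1111100110011 by 101011:
  pos 0: 111110 XOR 101011 = 010101
  pos 1: 101010 XOR 101011 = 000001
  pos 6: 111001 XOR 101011 = 010010
  pos 7: 100101 XOR 101011 = 001110
Remainder = 01110 (nonzero — an error is detected).

01110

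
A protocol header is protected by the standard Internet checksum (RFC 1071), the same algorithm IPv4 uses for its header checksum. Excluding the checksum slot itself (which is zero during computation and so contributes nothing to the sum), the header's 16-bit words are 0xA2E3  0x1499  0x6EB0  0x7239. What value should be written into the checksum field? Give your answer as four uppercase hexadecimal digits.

One's-complement addition (fold any carry out of bit 15 back into bit 0):
  0xA2E3 + 0x1499 = 0x0B77C
  0xB77C + 0x6EB0 = 0x1262C → wrap carry → 0x262D
  0x262D + 0x7239 = 0x09866
One's-complement sum = 0x9866.
Checksum = ~0x9866 & 0xFFFF = 0x6799.

6799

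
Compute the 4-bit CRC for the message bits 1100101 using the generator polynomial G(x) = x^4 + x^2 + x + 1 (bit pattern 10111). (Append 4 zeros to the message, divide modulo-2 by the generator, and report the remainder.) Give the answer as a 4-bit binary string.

0000

Append 4 zeros: 11001010000. Divide by 10111 (XOR where the leading bit is 1):
  pos 0: 11001 XOR 10111 = 01110
  pos 1: 11100 XOR 10111 = 01011
  pos 2: 10111 XOR 10111 = 00000
Remainder (last 4 bits) = 0000. This is the CRC / FCS.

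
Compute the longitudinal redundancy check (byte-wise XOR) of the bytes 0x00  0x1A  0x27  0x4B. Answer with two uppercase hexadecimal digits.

76

XOR the bytes together:
  start with 0x00
  0x00 ⊕ 0x1A = 0x1A
  0x1A ⊕ 0x27 = 0x3D
  0x3D ⊕ 0x4B = 0x76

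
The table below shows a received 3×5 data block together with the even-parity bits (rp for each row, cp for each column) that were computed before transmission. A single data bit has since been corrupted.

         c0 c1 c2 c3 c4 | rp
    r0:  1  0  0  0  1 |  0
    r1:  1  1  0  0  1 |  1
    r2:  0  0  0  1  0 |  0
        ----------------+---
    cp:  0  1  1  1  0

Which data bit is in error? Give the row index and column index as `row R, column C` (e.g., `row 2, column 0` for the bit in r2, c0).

row 2, column 2

Recompute each row's even parity and compare to rp:
  r0: data parity 0, sent rp 0 → ok
  r1: data parity 1, sent rp 1 → ok
  r2: data parity 1, sent rp 0 → mismatch
Recompute each column's even parity and compare to cp:
  c0: data parity 0, sent cp 0 → ok
  c1: data parity 1, sent cp 1 → ok
  c2: data parity 0, sent cp 1 → mismatch
  c3: data parity 1, sent cp 1 → ok
  c4: data parity 0, sent cp 0 → ok
Exactly one row (r2) and one column (c2) fail → the flipped bit is at their intersection.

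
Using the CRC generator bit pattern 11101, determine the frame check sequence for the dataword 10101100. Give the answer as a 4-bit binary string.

Append 4 zeros: 101011000000. Divide by 11101 (XOR where the leading bit is 1):
  pos 0: 10101 XOR 11101 = 01000
  pos 1: 10001 XOR 11101 = 01100
  pos 2: 11000 XOR 11101 = 00101
  pos 4: 10100 XOR 11101 = 01001
  pos 5: 10010 XOR 11101 = 01111
  pos 6: 11110 XOR 11101 = 00011
Remainder (last 4 bits) = 0110. This is the CRC / FCS.

0110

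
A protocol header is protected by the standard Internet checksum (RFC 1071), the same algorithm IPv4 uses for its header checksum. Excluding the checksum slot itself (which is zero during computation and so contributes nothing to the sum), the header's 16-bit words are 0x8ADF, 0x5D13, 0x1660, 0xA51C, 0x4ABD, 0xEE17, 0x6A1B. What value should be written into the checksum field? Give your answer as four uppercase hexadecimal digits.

One's-complement addition (fold any carry out of bit 15 back into bit 0):
  0x8ADF + 0x5D13 = 0x0E7F2
  0xE7F2 + 0x1660 = 0x0FE52
  0xFE52 + 0xA51C = 0x1A36E → wrap carry → 0xA36F
  0xA36F + 0x4ABD = 0x0EE2C
  0xEE2C + 0xEE17 = 0x1DC43 → wrap carry → 0xDC44
  0xDC44 + 0x6A1B = 0x1465F → wrap carry → 0x4660
One's-complement sum = 0x4660.
Checksum = ~0x4660 & 0xFFFF = 0xB99F.

B99F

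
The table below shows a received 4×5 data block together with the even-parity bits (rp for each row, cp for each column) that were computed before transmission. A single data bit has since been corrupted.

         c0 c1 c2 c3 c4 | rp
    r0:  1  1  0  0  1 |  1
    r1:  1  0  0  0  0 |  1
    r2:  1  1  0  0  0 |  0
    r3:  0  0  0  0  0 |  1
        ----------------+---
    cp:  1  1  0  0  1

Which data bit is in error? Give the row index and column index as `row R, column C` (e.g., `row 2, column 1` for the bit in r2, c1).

Recompute each row's even parity and compare to rp:
  r0: data parity 1, sent rp 1 → ok
  r1: data parity 1, sent rp 1 → ok
  r2: data parity 0, sent rp 0 → ok
  r3: data parity 0, sent rp 1 → mismatch
Recompute each column's even parity and compare to cp:
  c0: data parity 1, sent cp 1 → ok
  c1: data parity 0, sent cp 1 → mismatch
  c2: data parity 0, sent cp 0 → ok
  c3: data parity 0, sent cp 0 → ok
  c4: data parity 1, sent cp 1 → ok
Exactly one row (r3) and one column (c1) fail → the flipped bit is at their intersection.

row 3, column 1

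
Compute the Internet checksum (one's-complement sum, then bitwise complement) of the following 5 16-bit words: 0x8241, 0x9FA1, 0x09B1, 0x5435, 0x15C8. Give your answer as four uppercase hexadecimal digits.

6A6E

One's-complement addition (fold any carry out of bit 15 back into bit 0):
  0x8241 + 0x9FA1 = 0x121E2 → wrap carry → 0x21E3
  0x21E3 + 0x09B1 = 0x02B94
  0x2B94 + 0x5435 = 0x07FC9
  0x7FC9 + 0x15C8 = 0x09591
One's-complement sum = 0x9591.
Checksum = ~0x9591 & 0xFFFF = 0x6A6E.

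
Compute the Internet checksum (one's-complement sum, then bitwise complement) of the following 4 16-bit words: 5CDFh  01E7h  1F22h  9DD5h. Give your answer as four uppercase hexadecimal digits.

E441

One's-complement addition (fold any carry out of bit 15 back into bit 0):
  0x5CDF + 0x01E7 = 0x05EC6
  0x5EC6 + 0x1F22 = 0x07DE8
  0x7DE8 + 0x9DD5 = 0x11BBD → wrap carry → 0x1BBE
One's-complement sum = 0x1BBE.
Checksum = ~0x1BBE & 0xFFFF = 0xE441.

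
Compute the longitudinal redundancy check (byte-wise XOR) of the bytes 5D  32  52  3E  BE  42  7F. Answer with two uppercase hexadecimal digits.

XOR the bytes together:
  start with 0x5D
  0x5D ⊕ 0x32 = 0x6F
  0x6F ⊕ 0x52 = 0x3D
  0x3D ⊕ 0x3E = 0x03
  0x03 ⊕ 0xBE = 0xBD
  0xBD ⊕ 0x42 = 0xFF
  0xFF ⊕ 0x7F = 0x80

80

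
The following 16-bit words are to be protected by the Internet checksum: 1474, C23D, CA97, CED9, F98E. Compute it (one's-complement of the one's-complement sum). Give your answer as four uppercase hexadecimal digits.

964D

One's-complement addition (fold any carry out of bit 15 back into bit 0):
  0x1474 + 0xC23D = 0x0D6B1
  0xD6B1 + 0xCA97 = 0x1A148 → wrap carry → 0xA149
  0xA149 + 0xCED9 = 0x17022 → wrap carry → 0x7023
  0x7023 + 0xF98E = 0x169B1 → wrap carry → 0x69B2
One's-complement sum = 0x69B2.
Checksum = ~0x69B2 & 0xFFFF = 0x964D.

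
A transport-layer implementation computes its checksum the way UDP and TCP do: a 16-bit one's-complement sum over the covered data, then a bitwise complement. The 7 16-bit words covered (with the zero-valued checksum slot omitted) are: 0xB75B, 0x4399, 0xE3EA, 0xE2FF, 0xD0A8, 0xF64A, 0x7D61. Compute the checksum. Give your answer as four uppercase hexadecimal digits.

F9CA

One's-complement addition (fold any carry out of bit 15 back into bit 0):
  0xB75B + 0x4399 = 0x0FAF4
  0xFAF4 + 0xE3EA = 0x1DEDE → wrap carry → 0xDEDF
  0xDEDF + 0xE2FF = 0x1C1DE → wrap carry → 0xC1DF
  0xC1DF + 0xD0A8 = 0x19287 → wrap carry → 0x9288
  0x9288 + 0xF64A = 0x188D2 → wrap carry → 0x88D3
  0x88D3 + 0x7D61 = 0x10634 → wrap carry → 0x0635
One's-complement sum = 0x0635.
Checksum = ~0x0635 & 0xFFFF = 0xF9CA.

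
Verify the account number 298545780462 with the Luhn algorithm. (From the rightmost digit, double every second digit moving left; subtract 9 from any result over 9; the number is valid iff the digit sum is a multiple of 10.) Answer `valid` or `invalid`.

From the right, keep odd positions and double even positions (subtract 9 from any doubled value over 9):
  doubled (positions 2,4,...): 3 0 5 8 7 4 → sum 27
  kept (positions 1,3,...): 2 4 8 5 5 9 → sum 33
Total = 60.
60 mod 10 = 0, so the number is valid.

valid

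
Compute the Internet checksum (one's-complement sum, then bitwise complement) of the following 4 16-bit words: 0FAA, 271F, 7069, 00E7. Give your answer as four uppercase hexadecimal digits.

57E6

One's-complement addition (fold any carry out of bit 15 back into bit 0):
  0x0FAA + 0x271F = 0x036C9
  0x36C9 + 0x7069 = 0x0A732
  0xA732 + 0x00E7 = 0x0A819
One's-complement sum = 0xA819.
Checksum = ~0xA819 & 0xFFFF = 0x57E6.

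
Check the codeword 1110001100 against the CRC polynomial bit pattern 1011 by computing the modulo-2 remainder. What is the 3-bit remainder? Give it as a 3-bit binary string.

000

Modulo-2 division of 1110001100 by 1011:
  pos 0: 1110 XOR 1011 = 0101
  pos 1: 1010 XOR 1011 = 0001
  pos 4: 1011 XOR 1011 = 0000
Remainder = 000 (zero — the frame passes the CRC check).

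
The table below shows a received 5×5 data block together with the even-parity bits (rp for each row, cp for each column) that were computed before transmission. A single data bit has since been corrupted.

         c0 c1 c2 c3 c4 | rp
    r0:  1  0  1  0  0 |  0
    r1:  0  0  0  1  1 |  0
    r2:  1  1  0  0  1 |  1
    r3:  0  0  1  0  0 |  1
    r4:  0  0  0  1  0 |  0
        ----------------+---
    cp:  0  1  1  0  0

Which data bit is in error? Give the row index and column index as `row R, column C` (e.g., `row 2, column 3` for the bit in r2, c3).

Recompute each row's even parity and compare to rp:
  r0: data parity 0, sent rp 0 → ok
  r1: data parity 0, sent rp 0 → ok
  r2: data parity 1, sent rp 1 → ok
  r3: data parity 1, sent rp 1 → ok
  r4: data parity 1, sent rp 0 → mismatch
Recompute each column's even parity and compare to cp:
  c0: data parity 0, sent cp 0 → ok
  c1: data parity 1, sent cp 1 → ok
  c2: data parity 0, sent cp 1 → mismatch
  c3: data parity 0, sent cp 0 → ok
  c4: data parity 0, sent cp 0 → ok
Exactly one row (r4) and one column (c2) fail → the flipped bit is at their intersection.

row 4, column 2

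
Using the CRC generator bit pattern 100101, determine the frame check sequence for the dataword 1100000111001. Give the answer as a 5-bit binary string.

01011

Append 5 zeros: 110000011100100000. Divide by 100101 (XOR where the leading bit is 1):
  pos 0: 110000 XOR 100101 = 010101
  pos 1: 101010 XOR 100101 = 001111
  pos 3: 111111 XOR 100101 = 011010
  pos 4: 110101 XOR 100101 = 010000
  pos 5: 100000 XOR 100101 = 000101
  pos 8: 101010 XOR 100101 = 001111
  pos 10: 111100 XOR 100101 = 011001
  pos 11: 110010 XOR 100101 = 010111
  pos 12: 101110 XOR 100101 = 001011
Remainder (last 5 bits) = 01011. This is the CRC / FCS.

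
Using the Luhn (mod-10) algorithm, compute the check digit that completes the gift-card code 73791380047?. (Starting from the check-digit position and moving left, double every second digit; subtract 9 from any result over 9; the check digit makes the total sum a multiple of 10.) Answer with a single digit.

7

Partial digits right→left: 7 4 0 0 8 3 1 9 7 3 7
Double every second digit counting from the check-digit position (so the 1st, 3rd, 5th, ... of the partial from the right).
  doubled (with −9 where >9): 5 0 7 2 5 5 → sum 24
  kept as-is: 4 0 3 9 3 → sum 19
Total = 24 + 19 = 43.
Check digit = (10 − (43 mod 10)) mod 10 = 7.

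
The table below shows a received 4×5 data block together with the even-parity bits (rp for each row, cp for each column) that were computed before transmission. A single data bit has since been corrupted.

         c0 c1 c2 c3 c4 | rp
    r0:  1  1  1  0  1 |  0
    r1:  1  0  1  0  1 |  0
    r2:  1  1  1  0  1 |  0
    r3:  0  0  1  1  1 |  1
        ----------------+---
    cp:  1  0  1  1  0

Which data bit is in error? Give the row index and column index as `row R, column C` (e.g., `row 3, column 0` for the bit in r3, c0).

Recompute each row's even parity and compare to rp:
  r0: data parity 0, sent rp 0 → ok
  r1: data parity 1, sent rp 0 → mismatch
  r2: data parity 0, sent rp 0 → ok
  r3: data parity 1, sent rp 1 → ok
Recompute each column's even parity and compare to cp:
  c0: data parity 1, sent cp 1 → ok
  c1: data parity 0, sent cp 0 → ok
  c2: data parity 0, sent cp 1 → mismatch
  c3: data parity 1, sent cp 1 → ok
  c4: data parity 0, sent cp 0 → ok
Exactly one row (r1) and one column (c2) fail → the flipped bit is at their intersection.

row 1, column 2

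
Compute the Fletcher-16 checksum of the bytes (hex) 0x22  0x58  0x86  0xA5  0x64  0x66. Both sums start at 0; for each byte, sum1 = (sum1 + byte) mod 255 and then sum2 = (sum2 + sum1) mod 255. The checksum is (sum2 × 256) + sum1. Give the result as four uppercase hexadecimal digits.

Running sums (mod 255):
  after byte 0 (0x22): sum1=34, sum2=34
  after byte 1 (0x58): sum1=122, sum2=156
  after byte 2 (0x86): sum1=1, sum2=157
  after byte 3 (0xA5): sum1=166, sum2=68
  after byte 4 (0x64): sum1=11, sum2=79
  after byte 5 (0x66): sum1=113, sum2=192
Checksum = sum2·256 + sum1 = 192·256 + 113 = 49265 = 0xC071.

C071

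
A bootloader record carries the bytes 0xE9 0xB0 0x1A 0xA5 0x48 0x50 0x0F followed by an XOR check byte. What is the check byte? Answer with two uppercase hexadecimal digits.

F1

XOR the bytes together:
  start with 0xE9
  0xE9 ⊕ 0xB0 = 0x59
  0x59 ⊕ 0x1A = 0x43
  0x43 ⊕ 0xA5 = 0xE6
  0xE6 ⊕ 0x48 = 0xAE
  0xAE ⊕ 0x50 = 0xFE
  0xFE ⊕ 0x0F = 0xF1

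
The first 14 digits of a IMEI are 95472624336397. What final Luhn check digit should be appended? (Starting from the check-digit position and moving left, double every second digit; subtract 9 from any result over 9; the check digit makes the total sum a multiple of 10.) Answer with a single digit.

1

Partial digits right→left: 7 9 3 6 3 3 4 2 6 2 7 4 5 9
Double every second digit counting from the check-digit position (so the 1st, 3rd, 5th, ... of the partial from the right).
  doubled (with −9 where >9): 5 6 6 8 3 5 1 → sum 34
  kept as-is: 9 6 3 2 2 4 9 → sum 35
Total = 34 + 35 = 69.
Check digit = (10 − (69 mod 10)) mod 10 = 1.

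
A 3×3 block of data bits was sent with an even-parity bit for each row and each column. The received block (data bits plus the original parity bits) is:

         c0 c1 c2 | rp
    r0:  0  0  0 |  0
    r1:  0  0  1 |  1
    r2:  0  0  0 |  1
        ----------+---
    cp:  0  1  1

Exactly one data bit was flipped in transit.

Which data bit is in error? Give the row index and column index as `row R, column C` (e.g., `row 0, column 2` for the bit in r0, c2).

Recompute each row's even parity and compare to rp:
  r0: data parity 0, sent rp 0 → ok
  r1: data parity 1, sent rp 1 → ok
  r2: data parity 0, sent rp 1 → mismatch
Recompute each column's even parity and compare to cp:
  c0: data parity 0, sent cp 0 → ok
  c1: data parity 0, sent cp 1 → mismatch
  c2: data parity 1, sent cp 1 → ok
Exactly one row (r2) and one column (c1) fail → the flipped bit is at their intersection.

row 2, column 1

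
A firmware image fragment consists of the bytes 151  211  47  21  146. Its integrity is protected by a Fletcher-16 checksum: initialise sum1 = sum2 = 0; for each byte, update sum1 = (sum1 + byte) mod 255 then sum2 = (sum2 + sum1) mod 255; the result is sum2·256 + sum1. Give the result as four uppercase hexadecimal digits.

8F42

Running sums (mod 255):
  after byte 0 (151): sum1=151, sum2=151
  after byte 1 (211): sum1=107, sum2=3
  after byte 2 (47): sum1=154, sum2=157
  after byte 3 (21): sum1=175, sum2=77
  after byte 4 (146): sum1=66, sum2=143
Checksum = sum2·256 + sum1 = 143·256 + 66 = 36674 = 0x8F42.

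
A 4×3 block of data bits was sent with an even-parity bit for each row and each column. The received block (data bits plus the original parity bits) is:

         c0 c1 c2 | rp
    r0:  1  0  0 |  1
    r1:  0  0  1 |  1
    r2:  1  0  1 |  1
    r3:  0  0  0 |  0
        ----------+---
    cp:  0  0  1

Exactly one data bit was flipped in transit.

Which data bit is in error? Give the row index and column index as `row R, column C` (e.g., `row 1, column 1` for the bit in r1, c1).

Recompute each row's even parity and compare to rp:
  r0: data parity 1, sent rp 1 → ok
  r1: data parity 1, sent rp 1 → ok
  r2: data parity 0, sent rp 1 → mismatch
  r3: data parity 0, sent rp 0 → ok
Recompute each column's even parity and compare to cp:
  c0: data parity 0, sent cp 0 → ok
  c1: data parity 0, sent cp 0 → ok
  c2: data parity 0, sent cp 1 → mismatch
Exactly one row (r2) and one column (c2) fail → the flipped bit is at their intersection.

row 2, column 2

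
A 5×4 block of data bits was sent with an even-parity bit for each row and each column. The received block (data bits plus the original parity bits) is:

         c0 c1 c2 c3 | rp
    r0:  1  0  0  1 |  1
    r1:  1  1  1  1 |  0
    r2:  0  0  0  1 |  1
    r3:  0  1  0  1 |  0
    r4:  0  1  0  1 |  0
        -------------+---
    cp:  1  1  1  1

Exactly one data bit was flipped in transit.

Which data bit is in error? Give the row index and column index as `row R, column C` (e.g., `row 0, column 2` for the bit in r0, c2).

row 0, column 0

Recompute each row's even parity and compare to rp:
  r0: data parity 0, sent rp 1 → mismatch
  r1: data parity 0, sent rp 0 → ok
  r2: data parity 1, sent rp 1 → ok
  r3: data parity 0, sent rp 0 → ok
  r4: data parity 0, sent rp 0 → ok
Recompute each column's even parity and compare to cp:
  c0: data parity 0, sent cp 1 → mismatch
  c1: data parity 1, sent cp 1 → ok
  c2: data parity 1, sent cp 1 → ok
  c3: data parity 1, sent cp 1 → ok
Exactly one row (r0) and one column (c0) fail → the flipped bit is at their intersection.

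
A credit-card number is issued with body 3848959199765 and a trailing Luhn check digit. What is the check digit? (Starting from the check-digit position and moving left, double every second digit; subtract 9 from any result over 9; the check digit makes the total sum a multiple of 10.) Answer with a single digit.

Partial digits right→left: 5 6 7 9 9 1 9 5 9 8 4 8 3
Double every second digit counting from the check-digit position (so the 1st, 3rd, 5th, ... of the partial from the right).
  doubled (with −9 where >9): 1 5 9 9 9 8 6 → sum 47
  kept as-is: 6 9 1 5 8 8 → sum 37
Total = 47 + 37 = 84.
Check digit = (10 − (84 mod 10)) mod 10 = 6.

6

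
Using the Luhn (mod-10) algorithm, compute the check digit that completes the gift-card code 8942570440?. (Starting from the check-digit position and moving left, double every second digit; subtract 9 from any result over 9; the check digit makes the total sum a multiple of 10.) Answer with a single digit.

Partial digits right→left: 0 4 4 0 7 5 2 4 9 8
Double every second digit counting from the check-digit position (so the 1st, 3rd, 5th, ... of the partial from the right).
  doubled (with −9 where >9): 0 8 5 4 9 → sum 26
  kept as-is: 4 0 5 4 8 → sum 21
Total = 26 + 21 = 47.
Check digit = (10 − (47 mod 10)) mod 10 = 3.

3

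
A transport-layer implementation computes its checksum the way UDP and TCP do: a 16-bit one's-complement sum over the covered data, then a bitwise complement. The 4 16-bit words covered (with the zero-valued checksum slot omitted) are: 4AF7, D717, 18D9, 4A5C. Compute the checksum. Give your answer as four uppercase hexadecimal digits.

7ABB

One's-complement addition (fold any carry out of bit 15 back into bit 0):
  0x4AF7 + 0xD717 = 0x1220E → wrap carry → 0x220F
  0x220F + 0x18D9 = 0x03AE8
  0x3AE8 + 0x4A5C = 0x08544
One's-complement sum = 0x8544.
Checksum = ~0x8544 & 0xFFFF = 0x7ABB.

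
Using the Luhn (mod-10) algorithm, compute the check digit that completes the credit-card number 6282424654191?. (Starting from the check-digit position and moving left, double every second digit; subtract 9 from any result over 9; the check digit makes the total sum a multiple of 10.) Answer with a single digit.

4

Partial digits right→left: 1 9 1 4 5 6 4 2 4 2 8 2 6
Double every second digit counting from the check-digit position (so the 1st, 3rd, 5th, ... of the partial from the right).
  doubled (with −9 where >9): 2 2 1 8 8 7 3 → sum 31
  kept as-is: 9 4 6 2 2 2 → sum 25
Total = 31 + 25 = 56.
Check digit = (10 − (56 mod 10)) mod 10 = 4.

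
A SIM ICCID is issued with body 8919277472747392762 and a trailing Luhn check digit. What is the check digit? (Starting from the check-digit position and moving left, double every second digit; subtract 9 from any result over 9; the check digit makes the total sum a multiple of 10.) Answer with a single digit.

Partial digits right→left: 2 6 7 2 9 3 7 4 7 2 7 4 7 7 2 9 1 9 8
Double every second digit counting from the check-digit position (so the 1st, 3rd, 5th, ... of the partial from the right).
  doubled (with −9 where >9): 4 5 9 5 5 5 5 4 2 7 → sum 51
  kept as-is: 6 2 3 4 2 4 7 9 9 → sum 46
Total = 51 + 46 = 97.
Check digit = (10 − (97 mod 10)) mod 10 = 3.

3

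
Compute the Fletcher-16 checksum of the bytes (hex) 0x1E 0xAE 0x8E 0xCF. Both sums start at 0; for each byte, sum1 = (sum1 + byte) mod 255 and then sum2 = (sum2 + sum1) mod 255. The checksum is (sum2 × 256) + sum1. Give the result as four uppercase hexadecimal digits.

Running sums (mod 255):
  after byte 0 (0x1E): sum1=30, sum2=30
  after byte 1 (0xAE): sum1=204, sum2=234
  after byte 2 (0x8E): sum1=91, sum2=70
  after byte 3 (0xCF): sum1=43, sum2=113
Checksum = sum2·256 + sum1 = 113·256 + 43 = 28971 = 0x712B.

712B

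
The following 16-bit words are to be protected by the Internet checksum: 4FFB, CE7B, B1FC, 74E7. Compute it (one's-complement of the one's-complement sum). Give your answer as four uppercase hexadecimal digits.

BAA4

One's-complement addition (fold any carry out of bit 15 back into bit 0):
  0x4FFB + 0xCE7B = 0x11E76 → wrap carry → 0x1E77
  0x1E77 + 0xB1FC = 0x0D073
  0xD073 + 0x74E7 = 0x1455A → wrap carry → 0x455B
One's-complement sum = 0x455B.
Checksum = ~0x455B & 0xFFFF = 0xBAA4.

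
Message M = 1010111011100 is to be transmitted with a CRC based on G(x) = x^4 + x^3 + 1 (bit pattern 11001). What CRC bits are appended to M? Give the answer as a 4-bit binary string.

Append 4 zeros: 10101110111000000. Divide by 11001 (XOR where the leading bit is 1):
  pos 0: 10101 XOR 11001 = 01100
  pos 1: 11001 XOR 11001 = 00000
  pos 6: 10111 XOR 11001 = 01110
  pos 7: 11100 XOR 11001 = 00101
  pos 9: 10100 XOR 11001 = 01101
  pos 10: 11010 XOR 11001 = 00011
Remainder (last 4 bits) = 1100. This is the CRC / FCS.

1100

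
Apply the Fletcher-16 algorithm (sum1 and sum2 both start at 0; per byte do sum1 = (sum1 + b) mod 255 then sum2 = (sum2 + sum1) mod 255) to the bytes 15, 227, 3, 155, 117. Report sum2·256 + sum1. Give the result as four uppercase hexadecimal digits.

9007

Running sums (mod 255):
  after byte 0 (15): sum1=15, sum2=15
  after byte 1 (227): sum1=242, sum2=2
  after byte 2 (3): sum1=245, sum2=247
  after byte 3 (155): sum1=145, sum2=137
  after byte 4 (117): sum1=7, sum2=144
Checksum = sum2·256 + sum1 = 144·256 + 7 = 36871 = 0x9007.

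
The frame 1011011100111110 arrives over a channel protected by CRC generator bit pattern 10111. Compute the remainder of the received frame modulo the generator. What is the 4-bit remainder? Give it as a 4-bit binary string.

Modulo-2 division of 1011011100111110 by 10111:
  pos 0: 10110 XOR 10111 = 00001
  pos 4: 11110 XOR 10111 = 01001
  pos 5: 10010 XOR 10111 = 00101
  pos 7: 10111 XOR 10111 = 00000
Remainder = 1110 (nonzero — an error is detected).

1110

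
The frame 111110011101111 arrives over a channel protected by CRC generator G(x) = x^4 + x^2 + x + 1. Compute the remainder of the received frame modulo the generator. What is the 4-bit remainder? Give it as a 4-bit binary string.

Modulo-2 division of 111110011101111 by 10111:
  pos 0: 11111 XOR 10111 = 01000
  pos 1: 10000 XOR 10111 = 00111
  pos 3: 11101 XOR 10111 = 01010
  pos 4: 10101 XOR 10111 = 00010
  pos 7: 10101 XOR 10111 = 00010
  pos 10: 10111 XOR 10111 = 00000
Remainder = 0000 (zero — the frame passes the CRC check).

0000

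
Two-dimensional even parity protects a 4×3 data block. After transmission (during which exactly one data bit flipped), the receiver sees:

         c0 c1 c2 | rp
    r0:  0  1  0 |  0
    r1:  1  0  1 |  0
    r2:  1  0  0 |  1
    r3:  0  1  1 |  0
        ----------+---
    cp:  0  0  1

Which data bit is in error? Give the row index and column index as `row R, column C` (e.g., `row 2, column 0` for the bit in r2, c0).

Recompute each row's even parity and compare to rp:
  r0: data parity 1, sent rp 0 → mismatch
  r1: data parity 0, sent rp 0 → ok
  r2: data parity 1, sent rp 1 → ok
  r3: data parity 0, sent rp 0 → ok
Recompute each column's even parity and compare to cp:
  c0: data parity 0, sent cp 0 → ok
  c1: data parity 0, sent cp 0 → ok
  c2: data parity 0, sent cp 1 → mismatch
Exactly one row (r0) and one column (c2) fail → the flipped bit is at their intersection.

row 0, column 2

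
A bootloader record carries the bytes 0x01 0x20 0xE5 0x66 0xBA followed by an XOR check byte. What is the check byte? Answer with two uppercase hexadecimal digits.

18

XOR the bytes together:
  start with 0x01
  0x01 ⊕ 0x20 = 0x21
  0x21 ⊕ 0xE5 = 0xC4
  0xC4 ⊕ 0x66 = 0xA2
  0xA2 ⊕ 0xBA = 0x18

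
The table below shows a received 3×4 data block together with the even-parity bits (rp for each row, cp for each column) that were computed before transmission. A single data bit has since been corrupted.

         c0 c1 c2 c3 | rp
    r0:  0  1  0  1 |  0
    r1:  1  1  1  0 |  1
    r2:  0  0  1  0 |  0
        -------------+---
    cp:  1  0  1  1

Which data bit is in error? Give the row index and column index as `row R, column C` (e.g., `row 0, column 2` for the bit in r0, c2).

Recompute each row's even parity and compare to rp:
  r0: data parity 0, sent rp 0 → ok
  r1: data parity 1, sent rp 1 → ok
  r2: data parity 1, sent rp 0 → mismatch
Recompute each column's even parity and compare to cp:
  c0: data parity 1, sent cp 1 → ok
  c1: data parity 0, sent cp 0 → ok
  c2: data parity 0, sent cp 1 → mismatch
  c3: data parity 1, sent cp 1 → ok
Exactly one row (r2) and one column (c2) fail → the flipped bit is at their intersection.

row 2, column 2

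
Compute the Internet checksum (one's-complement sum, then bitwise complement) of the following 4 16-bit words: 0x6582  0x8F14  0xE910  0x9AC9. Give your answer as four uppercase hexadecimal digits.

878E

One's-complement addition (fold any carry out of bit 15 back into bit 0):
  0x6582 + 0x8F14 = 0x0F496
  0xF496 + 0xE910 = 0x1DDA6 → wrap carry → 0xDDA7
  0xDDA7 + 0x9AC9 = 0x17870 → wrap carry → 0x7871
One's-complement sum = 0x7871.
Checksum = ~0x7871 & 0xFFFF = 0x878E.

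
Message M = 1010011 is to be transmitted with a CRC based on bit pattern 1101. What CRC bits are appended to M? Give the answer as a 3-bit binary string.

Append 3 zeros: 1010011000. Divide by 1101 (XOR where the leading bit is 1):
  pos 0: 1010 XOR 1101 = 0111
  pos 1: 1110 XOR 1101 = 0011
  pos 3: 1111 XOR 1101 = 0010
  pos 5: 1000 XOR 1101 = 0101
  pos 6: 1010 XOR 1101 = 0111
Remainder (last 3 bits) = 111. This is the CRC / FCS.

111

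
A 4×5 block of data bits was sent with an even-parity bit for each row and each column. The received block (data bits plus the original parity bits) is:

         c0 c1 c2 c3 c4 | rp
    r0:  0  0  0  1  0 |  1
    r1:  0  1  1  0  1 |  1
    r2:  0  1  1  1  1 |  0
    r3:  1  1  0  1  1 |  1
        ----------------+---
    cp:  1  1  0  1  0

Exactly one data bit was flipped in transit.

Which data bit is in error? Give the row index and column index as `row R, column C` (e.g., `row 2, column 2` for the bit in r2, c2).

Recompute each row's even parity and compare to rp:
  r0: data parity 1, sent rp 1 → ok
  r1: data parity 1, sent rp 1 → ok
  r2: data parity 0, sent rp 0 → ok
  r3: data parity 0, sent rp 1 → mismatch
Recompute each column's even parity and compare to cp:
  c0: data parity 1, sent cp 1 → ok
  c1: data parity 1, sent cp 1 → ok
  c2: data parity 0, sent cp 0 → ok
  c3: data parity 1, sent cp 1 → ok
  c4: data parity 1, sent cp 0 → mismatch
Exactly one row (r3) and one column (c4) fail → the flipped bit is at their intersection.

row 3, column 4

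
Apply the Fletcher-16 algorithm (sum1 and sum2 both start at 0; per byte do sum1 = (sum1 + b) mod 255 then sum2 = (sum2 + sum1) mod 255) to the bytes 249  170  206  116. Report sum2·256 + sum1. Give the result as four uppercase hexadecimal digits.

Running sums (mod 255):
  after byte 0 (249): sum1=249, sum2=249
  after byte 1 (170): sum1=164, sum2=158
  after byte 2 (206): sum1=115, sum2=18
  after byte 3 (116): sum1=231, sum2=249
Checksum = sum2·256 + sum1 = 249·256 + 231 = 63975 = 0xF9E7.

F9E7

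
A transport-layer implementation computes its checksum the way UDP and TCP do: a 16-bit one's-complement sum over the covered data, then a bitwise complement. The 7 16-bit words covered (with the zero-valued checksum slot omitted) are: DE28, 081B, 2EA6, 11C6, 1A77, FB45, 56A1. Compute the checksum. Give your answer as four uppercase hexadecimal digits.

6CF1

One's-complement addition (fold any carry out of bit 15 back into bit 0):
  0xDE28 + 0x081B = 0x0E643
  0xE643 + 0x2EA6 = 0x114E9 → wrap carry → 0x14EA
  0x14EA + 0x11C6 = 0x026B0
  0x26B0 + 0x1A77 = 0x04127
  0x4127 + 0xFB45 = 0x13C6C → wrap carry → 0x3C6D
  0x3C6D + 0x56A1 = 0x0930E
One's-complement sum = 0x930E.
Checksum = ~0x930E & 0xFFFF = 0x6CF1.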